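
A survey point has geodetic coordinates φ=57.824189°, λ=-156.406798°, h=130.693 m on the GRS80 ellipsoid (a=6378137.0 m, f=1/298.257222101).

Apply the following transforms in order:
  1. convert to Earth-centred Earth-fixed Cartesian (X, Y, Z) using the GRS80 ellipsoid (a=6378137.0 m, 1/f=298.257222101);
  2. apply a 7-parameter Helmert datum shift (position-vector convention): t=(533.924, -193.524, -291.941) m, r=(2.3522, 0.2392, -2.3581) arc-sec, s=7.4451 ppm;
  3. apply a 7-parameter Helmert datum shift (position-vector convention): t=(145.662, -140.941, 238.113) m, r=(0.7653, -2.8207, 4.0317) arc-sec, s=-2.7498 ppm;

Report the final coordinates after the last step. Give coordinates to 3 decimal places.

start: φ=57.824189°, λ=-156.406798°, h=130.693 m
→ ECEF (a=6378137.000, f=1/298.257222101): X=-3120122.8065, Y=-1362707.3046, Z=5375446.4586
→ Helmert 7p (PV): X=-3119621.4574, Y=-1362936.6043, Z=5375182.6165
→ Helmert 7p (PV): X=-3119514.0831, Y=-1363154.7175, Z=5375358.2308

X=-3119514.083 m, Y=-1363154.718 m, Z=5375358.231 m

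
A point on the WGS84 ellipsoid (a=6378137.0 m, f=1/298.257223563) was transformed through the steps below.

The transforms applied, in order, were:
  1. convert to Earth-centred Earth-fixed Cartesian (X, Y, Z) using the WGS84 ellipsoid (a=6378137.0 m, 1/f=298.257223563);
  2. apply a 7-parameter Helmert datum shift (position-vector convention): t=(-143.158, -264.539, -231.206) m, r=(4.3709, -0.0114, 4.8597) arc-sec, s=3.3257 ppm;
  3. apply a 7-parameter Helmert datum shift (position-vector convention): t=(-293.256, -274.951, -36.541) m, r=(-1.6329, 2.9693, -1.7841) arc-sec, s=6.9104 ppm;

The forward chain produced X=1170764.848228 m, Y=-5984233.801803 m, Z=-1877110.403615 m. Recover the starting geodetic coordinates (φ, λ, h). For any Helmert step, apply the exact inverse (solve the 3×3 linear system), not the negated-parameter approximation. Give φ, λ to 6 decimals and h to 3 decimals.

start: X=1170764.8482, Y=-5984233.8018, Z=-1877110.4036 m
→ Helmert⁻¹: X=1171128.7917, Y=-5983892.5098, Z=-1877091.4039
→ Helmert⁻¹: X=1171126.9723, Y=-5983675.4326, Z=-1876727.2224
→ geod (Bowring, a=6378137.000): φ=-17.21688100°, λ=-78.92603600°, h=3221.8120 m

φ=-17.216881°, λ=-78.926036°, h=3221.812 m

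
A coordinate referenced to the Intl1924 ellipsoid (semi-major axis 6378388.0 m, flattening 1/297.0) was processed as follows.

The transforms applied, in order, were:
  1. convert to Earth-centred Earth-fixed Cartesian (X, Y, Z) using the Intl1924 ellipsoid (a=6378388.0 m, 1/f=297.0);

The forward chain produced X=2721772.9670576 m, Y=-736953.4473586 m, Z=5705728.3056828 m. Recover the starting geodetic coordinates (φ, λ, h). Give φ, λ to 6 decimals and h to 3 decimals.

φ=63.854472°, λ=-15.150275°, h=3359.988 m

start: X=2721772.9671, Y=-736953.4474, Z=5705728.3057 m
→ geod (Bowring, a=6378388.000): φ=63.85447200°, λ=-15.15027500°, h=3359.9880 m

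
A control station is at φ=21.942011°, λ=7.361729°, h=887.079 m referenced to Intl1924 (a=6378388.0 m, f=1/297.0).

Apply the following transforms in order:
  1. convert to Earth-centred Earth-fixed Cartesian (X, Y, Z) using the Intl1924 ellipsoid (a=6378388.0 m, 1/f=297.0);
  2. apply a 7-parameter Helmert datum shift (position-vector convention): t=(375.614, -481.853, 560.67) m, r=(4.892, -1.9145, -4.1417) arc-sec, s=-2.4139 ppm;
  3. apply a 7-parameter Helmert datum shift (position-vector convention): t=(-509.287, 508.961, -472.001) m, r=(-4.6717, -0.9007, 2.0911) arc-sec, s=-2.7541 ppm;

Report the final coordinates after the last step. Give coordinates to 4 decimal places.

X=5870968.0064 m, Y=758504.9682 m, Z=2368977.4124 m

start: φ=21.942011°, λ=7.361729°, h=887.079 m
→ ECEF (a=6378388.000, f=1/297.0): X=5871156.8082, Y=758542.6592, Z=2368820.0285
→ Helmert 7p (PV): X=5871511.4942, Y=757884.9040, Z=2369447.4653
→ Helmert 7p (PV): X=5870968.0064, Y=758504.9682, Z=2368977.4124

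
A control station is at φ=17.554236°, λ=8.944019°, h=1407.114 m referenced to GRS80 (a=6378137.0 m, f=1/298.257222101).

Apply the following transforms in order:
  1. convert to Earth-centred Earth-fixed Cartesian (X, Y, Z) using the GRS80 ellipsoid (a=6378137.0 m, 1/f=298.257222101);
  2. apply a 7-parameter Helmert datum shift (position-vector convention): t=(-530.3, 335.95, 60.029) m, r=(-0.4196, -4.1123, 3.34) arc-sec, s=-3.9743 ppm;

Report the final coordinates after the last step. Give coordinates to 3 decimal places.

start: φ=17.554236°, λ=8.944019°, h=1407.114 m
→ ECEF (a=6378137.000, f=1/298.257222101): X=6010332.2720, Y=945924.3176, Z=1911828.5177
→ Helmert 7p (PV): X=6009724.6521, Y=946357.7210, Z=1911998.8517

X=6009724.652 m, Y=946357.721 m, Z=1911998.852 m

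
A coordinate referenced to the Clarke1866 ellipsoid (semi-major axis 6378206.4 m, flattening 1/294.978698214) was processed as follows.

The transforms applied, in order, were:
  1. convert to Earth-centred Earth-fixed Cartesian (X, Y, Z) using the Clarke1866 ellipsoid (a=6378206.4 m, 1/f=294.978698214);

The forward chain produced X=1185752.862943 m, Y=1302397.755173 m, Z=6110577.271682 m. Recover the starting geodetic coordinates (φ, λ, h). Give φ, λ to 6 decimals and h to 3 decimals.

start: X=1185752.8629, Y=1302397.7552, Z=6110577.2717 m
→ geod (Bowring, a=6378206.400): φ=74.02408100°, λ=47.68407000°, h=1120.9720 m

φ=74.024081°, λ=47.684070°, h=1120.972 m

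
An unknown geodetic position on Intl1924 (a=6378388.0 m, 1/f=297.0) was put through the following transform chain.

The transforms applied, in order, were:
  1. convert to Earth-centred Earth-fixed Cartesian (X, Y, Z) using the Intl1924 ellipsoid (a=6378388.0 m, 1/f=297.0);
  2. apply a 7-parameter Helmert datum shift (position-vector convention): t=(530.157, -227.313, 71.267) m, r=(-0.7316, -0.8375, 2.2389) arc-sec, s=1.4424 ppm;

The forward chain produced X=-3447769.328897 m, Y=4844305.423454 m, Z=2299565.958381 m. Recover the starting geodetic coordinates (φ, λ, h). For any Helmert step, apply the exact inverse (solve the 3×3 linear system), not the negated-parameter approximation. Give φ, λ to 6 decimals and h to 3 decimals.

start: X=-3447769.3289, Y=4844305.4235, Z=2299565.9584 m
→ Helmert⁻¹: X=-3448232.5901, Y=4844555.0214, Z=2299522.5586
→ geod (Bowring, a=6378388.000): φ=21.27214500°, λ=125.44230600°, h=-17.1890 m

φ=21.272145°, λ=125.442306°, h=-17.189 m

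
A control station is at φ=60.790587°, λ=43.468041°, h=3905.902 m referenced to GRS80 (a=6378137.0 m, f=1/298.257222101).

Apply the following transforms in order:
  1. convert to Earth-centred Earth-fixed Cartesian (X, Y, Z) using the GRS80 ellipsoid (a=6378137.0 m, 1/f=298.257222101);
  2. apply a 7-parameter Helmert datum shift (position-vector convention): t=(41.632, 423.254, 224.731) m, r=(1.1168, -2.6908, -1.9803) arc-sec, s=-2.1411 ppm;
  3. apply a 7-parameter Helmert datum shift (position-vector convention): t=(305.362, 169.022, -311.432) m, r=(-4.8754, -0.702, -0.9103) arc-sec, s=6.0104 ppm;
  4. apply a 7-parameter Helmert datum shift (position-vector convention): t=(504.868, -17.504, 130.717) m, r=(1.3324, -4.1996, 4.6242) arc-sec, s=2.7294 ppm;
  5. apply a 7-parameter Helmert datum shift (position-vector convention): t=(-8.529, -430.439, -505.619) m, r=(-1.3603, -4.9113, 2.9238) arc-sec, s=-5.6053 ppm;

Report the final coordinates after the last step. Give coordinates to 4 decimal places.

start: φ=60.790587°, λ=43.468041°, h=3905.902 m
→ ECEF (a=6378137.000, f=1/298.257222101): X=2266125.0048, Y=2148071.2887, Z=5547401.8599
→ Helmert 7p (PV): X=2266110.0401, Y=2148438.1512, Z=5547655.9062
→ Helmert 7p (PV): X=2266419.6231, Y=2148741.2138, Z=5547334.7482
→ Helmert 7p (PV): X=2266769.5595, Y=2148744.5510, Z=5547540.6313
→ Helmert 7p (PV): X=2266585.7765, Y=2148370.7843, Z=5547043.7189

X=2266585.7765 m, Y=2148370.7843 m, Z=5547043.7189 m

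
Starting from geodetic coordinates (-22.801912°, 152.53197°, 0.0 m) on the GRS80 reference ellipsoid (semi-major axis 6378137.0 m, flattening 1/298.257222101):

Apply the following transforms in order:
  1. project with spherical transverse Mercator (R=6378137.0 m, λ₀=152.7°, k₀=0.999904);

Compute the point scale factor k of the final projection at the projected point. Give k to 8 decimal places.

start: φ=-22.801912°, λ=152.531970°, h=0.000 m
→ into tm (λ₀=152.7°): φ=-22.80191200°, λ−λ₀=-0.16803000°
scale k = 0.99990765

0.99990765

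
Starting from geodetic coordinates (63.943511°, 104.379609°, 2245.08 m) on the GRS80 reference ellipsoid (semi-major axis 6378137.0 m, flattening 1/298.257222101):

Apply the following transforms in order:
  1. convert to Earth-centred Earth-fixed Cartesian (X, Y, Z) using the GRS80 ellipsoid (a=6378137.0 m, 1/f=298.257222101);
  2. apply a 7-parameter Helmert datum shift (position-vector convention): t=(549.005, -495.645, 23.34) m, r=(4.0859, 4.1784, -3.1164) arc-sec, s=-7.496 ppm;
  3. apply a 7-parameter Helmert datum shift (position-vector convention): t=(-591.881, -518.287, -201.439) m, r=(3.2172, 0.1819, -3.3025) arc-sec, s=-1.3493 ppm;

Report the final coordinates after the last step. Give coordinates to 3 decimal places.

X=-697737.598 m, Y=2720968.664 m, Z=5708851.049 m

start: φ=63.943511°, λ=104.379609°, h=2245.080 m
→ ECEF (a=6378137.000, f=1/298.257222101): X=-697906.2801, Y=2722187.1006, Z=5708968.5198
→ Helmert 7p (PV): X=-697195.2668, Y=2721568.5064, Z=5709017.1265
→ Helmert 7p (PV): X=-697737.5976, Y=2720968.6641, Z=5708851.0486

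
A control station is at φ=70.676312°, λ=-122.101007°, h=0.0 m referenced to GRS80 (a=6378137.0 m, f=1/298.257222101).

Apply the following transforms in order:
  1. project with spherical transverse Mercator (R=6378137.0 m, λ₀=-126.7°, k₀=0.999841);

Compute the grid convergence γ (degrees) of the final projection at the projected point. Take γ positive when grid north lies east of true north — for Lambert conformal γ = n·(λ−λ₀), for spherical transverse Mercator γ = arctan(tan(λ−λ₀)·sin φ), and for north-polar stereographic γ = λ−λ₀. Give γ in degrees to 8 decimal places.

4.34092486

start: φ=70.676312°, λ=-122.101007°, h=0.000 m
→ into tm (λ₀=-126.7°): φ=70.67631200°, λ−λ₀=4.59899300°
convergence γ = 4.34092486°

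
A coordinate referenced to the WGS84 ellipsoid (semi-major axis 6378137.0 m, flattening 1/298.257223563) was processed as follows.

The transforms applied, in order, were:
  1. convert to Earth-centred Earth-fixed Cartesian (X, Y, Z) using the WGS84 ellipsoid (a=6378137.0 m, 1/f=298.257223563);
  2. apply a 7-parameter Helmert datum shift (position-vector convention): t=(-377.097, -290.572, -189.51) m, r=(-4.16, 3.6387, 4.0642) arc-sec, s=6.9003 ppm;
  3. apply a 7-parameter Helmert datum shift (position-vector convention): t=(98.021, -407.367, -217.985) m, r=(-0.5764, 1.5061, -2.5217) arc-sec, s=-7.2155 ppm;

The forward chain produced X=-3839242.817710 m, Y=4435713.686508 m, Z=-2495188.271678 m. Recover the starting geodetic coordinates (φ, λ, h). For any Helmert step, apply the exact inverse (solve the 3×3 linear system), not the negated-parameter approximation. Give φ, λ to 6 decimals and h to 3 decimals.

start: X=-3839242.8177, Y=4435713.6865, Z=-2495188.2717 m
→ Helmert⁻¹: X=-3839404.5576, Y=4436113.0960, Z=-2495003.9272
→ Helmert⁻¹: X=-3838869.5444, Y=4436499.0112, Z=-2494775.4471
→ geod (Bowring, a=6378137.000): φ=-23.17582700°, λ=130.86939200°, h=365.2500 m

φ=-23.175827°, λ=130.869392°, h=365.250 m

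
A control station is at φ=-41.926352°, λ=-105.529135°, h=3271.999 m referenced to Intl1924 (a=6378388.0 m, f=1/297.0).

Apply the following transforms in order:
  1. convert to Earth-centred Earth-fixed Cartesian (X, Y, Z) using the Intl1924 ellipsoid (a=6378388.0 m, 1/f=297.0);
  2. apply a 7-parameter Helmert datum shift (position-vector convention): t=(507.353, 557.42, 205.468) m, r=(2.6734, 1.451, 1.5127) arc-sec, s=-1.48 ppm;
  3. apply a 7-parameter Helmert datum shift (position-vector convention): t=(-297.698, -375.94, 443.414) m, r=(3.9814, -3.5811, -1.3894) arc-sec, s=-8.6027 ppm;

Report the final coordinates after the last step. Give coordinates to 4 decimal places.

X=-1272811.4610 m, Y=-4581168.1466 m, Z=-4241249.6953 m

start: φ=-41.926352°, λ=-105.529135°, h=3271.999 m
→ ECEF (a=6378388.000, f=1/297.0): X=-1273080.4923, Y=-4581531.9013, Z=-4241780.4034
→ Helmert 7p (PV): X=-1272567.4946, Y=-4580922.0594, Z=-4241619.0831
→ Helmert 7p (PV): X=-1272811.4610, Y=-4581168.1466, Z=-4241249.6953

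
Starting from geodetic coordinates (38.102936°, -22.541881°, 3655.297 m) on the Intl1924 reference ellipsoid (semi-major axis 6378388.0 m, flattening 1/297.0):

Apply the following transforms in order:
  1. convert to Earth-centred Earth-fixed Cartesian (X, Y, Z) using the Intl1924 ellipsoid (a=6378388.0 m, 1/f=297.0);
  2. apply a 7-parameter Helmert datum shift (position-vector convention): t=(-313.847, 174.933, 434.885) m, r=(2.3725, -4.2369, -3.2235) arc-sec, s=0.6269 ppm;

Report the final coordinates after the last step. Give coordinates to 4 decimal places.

X=4643887.9524 m, Y=-1927658.3512 m, Z=3917271.0238 m

start: φ=38.102936°, λ=-22.541881°, h=3655.297 m
→ ECEF (a=6378388.000, f=1/297.0): X=4644309.4687, Y=-1927714.4432, Z=3916760.4572
→ Helmert 7p (PV): X=4643887.9524, Y=-1927658.3512, Z=3917271.0238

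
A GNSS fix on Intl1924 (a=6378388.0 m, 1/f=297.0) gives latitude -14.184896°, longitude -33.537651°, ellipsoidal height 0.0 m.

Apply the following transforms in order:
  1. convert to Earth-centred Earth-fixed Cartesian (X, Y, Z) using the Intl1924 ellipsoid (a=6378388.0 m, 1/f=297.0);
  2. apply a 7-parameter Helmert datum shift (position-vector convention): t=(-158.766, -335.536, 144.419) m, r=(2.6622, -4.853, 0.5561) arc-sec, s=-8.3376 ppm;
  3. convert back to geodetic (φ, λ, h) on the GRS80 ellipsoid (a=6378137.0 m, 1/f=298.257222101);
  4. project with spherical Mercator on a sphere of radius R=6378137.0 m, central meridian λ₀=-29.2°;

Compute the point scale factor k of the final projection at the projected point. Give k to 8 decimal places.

1.03143755

start: φ=-14.184896°, λ=-33.537651°, h=0.000 m
→ ECEF (a=6378388.000, f=1/297.0): X=5155472.3129, Y=-3417206.8269, Z=-1552841.2715
→ Helmert 7p (PV): X=5155316.3105, Y=-3417479.9304, Z=-1552606.7130
→ geod (Bowring, a=6378137.000): φ=-14.18240328°, λ=-33.54055810°, h=208.2834 m
→ into merc (λ₀=-29.2°): φ=-14.18240328°, λ−λ₀=-4.34055810°
scale k = 1.03143755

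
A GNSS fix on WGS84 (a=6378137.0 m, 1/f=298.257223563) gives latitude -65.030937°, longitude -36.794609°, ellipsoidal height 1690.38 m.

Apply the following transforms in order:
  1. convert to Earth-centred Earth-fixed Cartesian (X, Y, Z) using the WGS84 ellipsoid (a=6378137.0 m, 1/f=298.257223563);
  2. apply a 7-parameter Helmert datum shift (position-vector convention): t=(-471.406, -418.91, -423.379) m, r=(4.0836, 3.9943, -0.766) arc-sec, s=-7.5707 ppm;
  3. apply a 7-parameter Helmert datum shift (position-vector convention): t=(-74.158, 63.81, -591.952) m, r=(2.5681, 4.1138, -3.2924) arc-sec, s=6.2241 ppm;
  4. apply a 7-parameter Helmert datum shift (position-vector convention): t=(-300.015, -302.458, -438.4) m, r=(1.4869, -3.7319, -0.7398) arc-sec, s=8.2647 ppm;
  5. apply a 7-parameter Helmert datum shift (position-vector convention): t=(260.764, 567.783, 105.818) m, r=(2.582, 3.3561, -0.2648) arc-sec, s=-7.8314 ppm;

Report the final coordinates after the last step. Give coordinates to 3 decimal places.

X=2161721.557 m, Y=-1617329.177 m, Z=-5762206.891 m

start: φ=-65.030937°, λ=-36.794609°, h=1690.380 m
→ ECEF (a=6378137.000, f=1/298.257223563): X=2162564.0248, Y=-1617487.2559, Z=-5760699.1053
→ Helmert 7p (PV): X=2161958.6853, Y=-1617787.9028, Z=-5761152.7718
→ Helmert 7p (PV): X=2161757.2576, Y=-1617696.9418, Z=-5761843.8432
→ Helmert 7p (PV): X=2161573.5552, Y=-1617978.9874, Z=-5762302.4122
→ Helmert 7p (PV): X=2161721.5573, Y=-1617329.1770, Z=-5762206.8911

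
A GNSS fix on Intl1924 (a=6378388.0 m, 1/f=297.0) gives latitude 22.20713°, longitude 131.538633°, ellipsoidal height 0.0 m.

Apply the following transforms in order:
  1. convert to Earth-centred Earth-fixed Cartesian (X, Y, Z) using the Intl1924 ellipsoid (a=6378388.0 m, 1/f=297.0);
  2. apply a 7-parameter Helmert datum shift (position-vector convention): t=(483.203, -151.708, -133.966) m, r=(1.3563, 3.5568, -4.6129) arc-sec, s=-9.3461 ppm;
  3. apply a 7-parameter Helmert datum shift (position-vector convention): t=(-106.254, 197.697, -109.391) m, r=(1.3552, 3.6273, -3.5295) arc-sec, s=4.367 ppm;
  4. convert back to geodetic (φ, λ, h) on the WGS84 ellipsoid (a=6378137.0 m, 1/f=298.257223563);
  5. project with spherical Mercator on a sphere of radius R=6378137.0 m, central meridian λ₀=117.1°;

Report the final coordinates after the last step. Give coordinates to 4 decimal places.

start: φ=22.207130°, λ=131.538633°, h=0.000 m
→ ECEF (a=6378388.000, f=1/297.0): X=-3917807.8422, Y=4422264.2106, Z=2395693.9595
→ Helmert 7p (PV): X=-3917147.8139, Y=4422143.0358, Z=2395634.2390
→ Helmert 7p (PV): X=-3917153.3753, Y=4422411.3330, Z=2395633.2501
→ geod (Bowring, a=6378137.000): φ=22.20715169°, λ=131.53293584°, h=-84.7803 m
→ merc (R=6378137.0, λ₀=117.1°): E=1606667.0686, N=2536414.5052

E=1606667.0686 m, N=2536414.5052 m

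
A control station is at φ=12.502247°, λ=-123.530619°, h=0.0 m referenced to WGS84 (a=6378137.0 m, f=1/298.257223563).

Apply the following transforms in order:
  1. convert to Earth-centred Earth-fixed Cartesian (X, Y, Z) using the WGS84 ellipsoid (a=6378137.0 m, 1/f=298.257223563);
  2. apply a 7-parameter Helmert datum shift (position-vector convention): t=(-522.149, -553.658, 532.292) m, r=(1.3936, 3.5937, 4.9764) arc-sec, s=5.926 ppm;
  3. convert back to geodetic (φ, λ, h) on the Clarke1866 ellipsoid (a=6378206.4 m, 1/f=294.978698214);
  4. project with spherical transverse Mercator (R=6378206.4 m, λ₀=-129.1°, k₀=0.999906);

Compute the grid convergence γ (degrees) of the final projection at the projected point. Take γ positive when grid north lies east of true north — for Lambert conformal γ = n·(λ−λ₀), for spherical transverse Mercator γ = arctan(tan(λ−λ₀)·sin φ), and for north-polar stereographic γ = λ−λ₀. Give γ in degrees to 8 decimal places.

start: φ=12.502247°, λ=-123.530619°, h=0.000 m
→ ECEF (a=6378137.000, f=1/298.257223563): X=-3440168.0186, Y=-5191496.8970, Z=1371697.7910
→ Helmert 7p (PV): X=-3440561.4030, Y=-5192173.5865, Z=1372263.0734
→ geod (Bowring, a=6378206.400): φ=12.50661258°, λ=-123.53019705°, h=826.9554 m
→ into tm (λ₀=-129.1°): φ=12.50661258°, λ−λ₀=5.56980295°
convergence γ = 1.20978758°

1.20978758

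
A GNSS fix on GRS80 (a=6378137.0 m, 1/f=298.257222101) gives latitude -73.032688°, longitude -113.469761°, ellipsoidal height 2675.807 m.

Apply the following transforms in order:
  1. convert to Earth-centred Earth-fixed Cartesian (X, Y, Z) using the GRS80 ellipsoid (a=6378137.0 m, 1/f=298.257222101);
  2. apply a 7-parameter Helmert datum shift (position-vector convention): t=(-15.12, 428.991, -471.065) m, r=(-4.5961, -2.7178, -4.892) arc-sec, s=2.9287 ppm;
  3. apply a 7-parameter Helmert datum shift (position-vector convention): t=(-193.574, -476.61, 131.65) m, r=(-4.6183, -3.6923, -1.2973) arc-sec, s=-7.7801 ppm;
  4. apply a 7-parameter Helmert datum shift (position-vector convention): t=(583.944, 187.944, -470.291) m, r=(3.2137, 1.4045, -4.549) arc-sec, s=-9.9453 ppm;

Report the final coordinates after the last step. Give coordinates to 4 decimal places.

X=-743440.1117 m, Y=-1713262.4674 m, Z=-6081554.9966 m

start: φ=-73.032688°, λ=-113.469761°, h=2675.807 m
→ ECEF (a=6378137.000, f=1/298.257222101): X=-743884.7457, Y=-1713289.9599, Z=-6080867.0540
→ Helmert 7p (PV): X=-743862.5553, Y=-1712983.8412, Z=-6081327.5531
→ Helmert 7p (PV): X=-743952.2561, Y=-1713578.6063, Z=-6081123.5518
→ Helmert 7p (PV): X=-743440.1117, Y=-1713262.4674, Z=-6081554.9966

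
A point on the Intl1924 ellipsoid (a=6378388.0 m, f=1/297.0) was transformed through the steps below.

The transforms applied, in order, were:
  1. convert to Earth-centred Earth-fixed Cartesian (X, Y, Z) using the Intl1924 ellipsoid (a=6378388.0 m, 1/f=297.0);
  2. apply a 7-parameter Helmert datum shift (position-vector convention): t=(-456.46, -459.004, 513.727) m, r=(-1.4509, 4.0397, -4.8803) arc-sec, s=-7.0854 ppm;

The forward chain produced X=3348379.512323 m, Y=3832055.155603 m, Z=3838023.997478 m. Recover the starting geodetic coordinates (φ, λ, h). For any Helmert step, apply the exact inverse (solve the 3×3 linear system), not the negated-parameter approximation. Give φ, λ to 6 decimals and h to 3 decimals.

start: X=3348379.5123, Y=3832055.1556, Z=3838023.9975 m
→ Helmert⁻¹: X=3348693.8597, Y=3832593.5515, Z=3837630.0043
→ geod (Bowring, a=6378388.000): φ=37.20346100°, λ=48.85495800°, h=3582.6380 m

φ=37.203461°, λ=48.854958°, h=3582.638 m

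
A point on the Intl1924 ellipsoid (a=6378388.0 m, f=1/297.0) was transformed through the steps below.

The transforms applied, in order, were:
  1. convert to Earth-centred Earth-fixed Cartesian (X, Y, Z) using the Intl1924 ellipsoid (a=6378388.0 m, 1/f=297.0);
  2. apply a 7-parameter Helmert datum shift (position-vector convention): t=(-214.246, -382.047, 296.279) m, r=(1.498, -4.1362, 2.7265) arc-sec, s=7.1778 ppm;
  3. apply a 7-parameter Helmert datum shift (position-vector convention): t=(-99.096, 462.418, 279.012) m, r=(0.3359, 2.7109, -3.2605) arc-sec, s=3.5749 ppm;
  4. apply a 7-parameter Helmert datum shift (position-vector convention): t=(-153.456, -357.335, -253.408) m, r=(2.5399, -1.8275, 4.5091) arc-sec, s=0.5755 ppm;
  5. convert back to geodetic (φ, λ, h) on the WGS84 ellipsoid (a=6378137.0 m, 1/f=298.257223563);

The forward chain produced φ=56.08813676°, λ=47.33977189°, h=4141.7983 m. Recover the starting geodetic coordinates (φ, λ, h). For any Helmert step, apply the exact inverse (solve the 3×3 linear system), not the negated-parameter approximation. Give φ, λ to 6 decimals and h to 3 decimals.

start: φ=56.088137°, λ=47.339772°, h=4141.798 m
→ ECEF (a=6378137.000, f=1/298.257223563): X=2418539.6525, Y=2624599.4869, Z=5273360.8131
→ Helmert⁻¹: X=2418795.8238, Y=2624967.3721, Z=5273557.4324
→ Helmert⁻¹: X=2418775.4796, Y=2624542.3937, Z=5273287.0845
→ Helmert⁻¹: X=2419112.7964, Y=2624911.9171, Z=5272885.3837
→ geod (Bowring, a=6378388.000): φ=56.08191200°, λ=47.33640500°, h=3904.0190 m

φ=56.081912°, λ=47.336405°, h=3904.019 m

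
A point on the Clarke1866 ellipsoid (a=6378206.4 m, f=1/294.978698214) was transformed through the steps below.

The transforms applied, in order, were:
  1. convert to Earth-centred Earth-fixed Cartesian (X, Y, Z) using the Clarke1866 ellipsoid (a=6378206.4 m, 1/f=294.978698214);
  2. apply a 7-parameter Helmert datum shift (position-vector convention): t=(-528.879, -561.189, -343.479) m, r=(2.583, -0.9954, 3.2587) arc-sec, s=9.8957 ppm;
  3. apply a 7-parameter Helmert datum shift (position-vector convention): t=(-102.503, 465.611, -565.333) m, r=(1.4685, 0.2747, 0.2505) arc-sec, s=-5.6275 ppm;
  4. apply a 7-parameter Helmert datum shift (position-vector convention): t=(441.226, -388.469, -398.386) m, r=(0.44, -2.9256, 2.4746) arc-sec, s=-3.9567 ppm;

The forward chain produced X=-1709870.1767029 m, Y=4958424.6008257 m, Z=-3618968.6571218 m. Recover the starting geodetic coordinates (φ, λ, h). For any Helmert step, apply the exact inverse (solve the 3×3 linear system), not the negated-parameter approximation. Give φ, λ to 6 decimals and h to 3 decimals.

φ=-34.776491°, λ=109.021906°, h=697.283 m

start: X=-1709870.1767, Y=4958424.6008, Z=-3618968.6571 m
→ Helmert⁻¹: X=-1710310.0024, Y=4958845.4903, Z=-3618570.9083
→ Helmert⁻¹: X=-1710206.2834, Y=4958384.1010, Z=-3618063.5146
→ Helmert⁻¹: X=-1709599.6013, Y=4958877.9235, Z=-3617738.0845
→ geod (Bowring, a=6378206.400): φ=-34.77649100°, λ=109.02190600°, h=697.2830 m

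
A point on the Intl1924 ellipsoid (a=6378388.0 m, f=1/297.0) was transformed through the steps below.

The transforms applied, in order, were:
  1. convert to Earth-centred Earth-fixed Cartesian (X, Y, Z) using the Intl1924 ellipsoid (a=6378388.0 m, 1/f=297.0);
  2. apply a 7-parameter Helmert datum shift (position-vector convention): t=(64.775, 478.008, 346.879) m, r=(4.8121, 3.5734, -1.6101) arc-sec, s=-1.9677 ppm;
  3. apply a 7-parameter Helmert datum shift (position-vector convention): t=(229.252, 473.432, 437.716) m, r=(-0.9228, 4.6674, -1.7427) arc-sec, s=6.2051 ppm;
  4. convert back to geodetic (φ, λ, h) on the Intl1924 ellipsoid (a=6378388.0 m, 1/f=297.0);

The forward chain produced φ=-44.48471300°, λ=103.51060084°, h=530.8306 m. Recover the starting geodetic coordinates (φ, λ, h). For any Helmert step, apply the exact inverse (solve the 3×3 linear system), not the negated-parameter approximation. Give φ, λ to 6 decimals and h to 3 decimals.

φ=-44.496736°, λ=103.515995°, h=443.341 m

start: φ=-44.484713°, λ=103.510601°, h=530.831 m
→ ECEF (a=6378388.000, f=1/297.0): X=-1064978.1109, Y=4432340.2046, Z=-4447127.7088
→ Helmert⁻¹: X=-1065137.5575, Y=4431850.1710, Z=-4447542.1020
→ Helmert⁻¹: X=-1065161.9599, Y=4431268.7970, Z=-4448019.5666
→ geod (Bowring, a=6378388.000): φ=-44.49673600°, λ=103.51599500°, h=443.3410 m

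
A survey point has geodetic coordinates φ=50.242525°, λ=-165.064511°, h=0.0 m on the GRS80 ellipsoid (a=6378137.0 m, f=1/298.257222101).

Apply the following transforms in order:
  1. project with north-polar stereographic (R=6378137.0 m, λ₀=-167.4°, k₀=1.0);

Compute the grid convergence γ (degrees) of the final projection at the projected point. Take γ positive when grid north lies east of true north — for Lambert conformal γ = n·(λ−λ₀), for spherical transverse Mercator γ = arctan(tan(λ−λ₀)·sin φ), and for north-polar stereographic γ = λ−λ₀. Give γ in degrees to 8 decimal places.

start: φ=50.242525°, λ=-165.064511°, h=0.000 m
→ into stereo (λ₀=-167.4°): φ=50.24252500°, λ−λ₀=2.33548900°
convergence γ = 2.33548900°

2.33548900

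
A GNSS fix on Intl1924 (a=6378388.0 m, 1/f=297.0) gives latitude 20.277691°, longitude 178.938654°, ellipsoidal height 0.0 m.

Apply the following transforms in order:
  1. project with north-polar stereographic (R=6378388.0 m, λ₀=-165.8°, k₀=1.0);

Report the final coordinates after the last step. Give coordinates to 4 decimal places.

E=-2339097.8734 m, N=-8573021.4664 m

start: φ=20.277691°, λ=178.938654°, h=0.000 m
→ stereo (R=6378388.0, λ₀=-165.8°): E=-2339097.8734, N=-8573021.4664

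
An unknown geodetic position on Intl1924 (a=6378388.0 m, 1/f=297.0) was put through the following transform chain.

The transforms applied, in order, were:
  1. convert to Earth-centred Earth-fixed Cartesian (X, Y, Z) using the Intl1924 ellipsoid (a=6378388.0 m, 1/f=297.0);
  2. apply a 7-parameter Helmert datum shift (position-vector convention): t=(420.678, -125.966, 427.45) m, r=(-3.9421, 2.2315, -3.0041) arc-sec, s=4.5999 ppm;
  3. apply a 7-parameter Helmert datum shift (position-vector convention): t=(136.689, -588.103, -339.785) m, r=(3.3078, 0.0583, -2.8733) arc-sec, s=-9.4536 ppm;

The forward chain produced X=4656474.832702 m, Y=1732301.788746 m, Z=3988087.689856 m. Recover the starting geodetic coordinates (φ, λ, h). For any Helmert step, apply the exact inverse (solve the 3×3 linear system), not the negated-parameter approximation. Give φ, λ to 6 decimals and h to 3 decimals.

start: X=4656474.8327, Y=1732301.7887, Z=3988087.6899 m
→ Helmert⁻¹: X=4656356.8945, Y=1733035.0990, Z=3988438.7042
→ Helmert⁻¹: X=4655846.4123, Y=1733144.6822, Z=3988076.4032
→ geod (Bowring, a=6378388.000): φ=38.94482500°, λ=20.41784600°, h=725.0630 m

φ=38.944825°, λ=20.417846°, h=725.063 m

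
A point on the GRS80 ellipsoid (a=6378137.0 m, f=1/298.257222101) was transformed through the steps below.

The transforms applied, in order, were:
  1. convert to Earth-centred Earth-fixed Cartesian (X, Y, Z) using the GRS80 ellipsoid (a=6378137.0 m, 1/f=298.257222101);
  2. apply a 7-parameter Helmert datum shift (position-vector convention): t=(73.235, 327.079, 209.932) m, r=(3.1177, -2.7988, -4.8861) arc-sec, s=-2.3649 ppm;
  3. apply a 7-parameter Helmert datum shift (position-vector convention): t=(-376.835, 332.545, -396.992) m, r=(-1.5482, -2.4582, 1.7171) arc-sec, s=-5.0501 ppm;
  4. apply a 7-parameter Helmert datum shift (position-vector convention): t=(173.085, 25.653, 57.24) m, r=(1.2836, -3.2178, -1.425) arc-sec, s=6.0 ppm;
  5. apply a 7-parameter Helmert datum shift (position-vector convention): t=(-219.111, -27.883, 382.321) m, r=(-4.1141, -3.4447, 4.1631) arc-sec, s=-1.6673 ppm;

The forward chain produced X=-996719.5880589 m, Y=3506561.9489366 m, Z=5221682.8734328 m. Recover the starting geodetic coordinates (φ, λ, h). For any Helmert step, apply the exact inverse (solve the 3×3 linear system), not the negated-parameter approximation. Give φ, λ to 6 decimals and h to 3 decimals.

start: X=-996719.5881, Y=3506561.9489, Z=5221682.8734 m
→ Helmert⁻¹: X=-996344.1663, Y=3506511.6435, Z=5221395.8371
→ Helmert⁻¹: X=-996454.0432, Y=3506490.5601, Z=5221300.9932
→ Helmert⁻¹: X=-995990.8194, Y=3506144.8191, Z=5221762.5420
→ Helmert⁻¹: X=-996078.6083, Y=3505881.3589, Z=5221525.4828
→ geod (Bowring, a=6378137.000): φ=55.26517300°, λ=105.86072100°, h=3973.7690 m

φ=55.265173°, λ=105.860721°, h=3973.769 m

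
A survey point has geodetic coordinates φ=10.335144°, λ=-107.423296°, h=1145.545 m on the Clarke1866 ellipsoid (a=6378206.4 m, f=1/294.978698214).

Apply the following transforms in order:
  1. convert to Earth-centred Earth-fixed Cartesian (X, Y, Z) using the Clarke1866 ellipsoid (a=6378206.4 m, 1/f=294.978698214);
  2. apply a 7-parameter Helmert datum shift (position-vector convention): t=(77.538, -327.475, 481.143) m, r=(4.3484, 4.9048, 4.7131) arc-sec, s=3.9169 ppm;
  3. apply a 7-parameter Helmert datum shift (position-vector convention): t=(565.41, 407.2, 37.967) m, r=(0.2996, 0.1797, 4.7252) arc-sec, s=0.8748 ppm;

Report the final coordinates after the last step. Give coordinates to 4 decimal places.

start: φ=10.335144°, λ=-107.423296°, h=1145.545 m
→ ECEF (a=6378206.400, f=1/294.978698214): X=-1879374.0710, Y=-5988556.0446, Z=1136870.4837
→ Helmert 7p (PV): X=-1879140.0229, Y=-5988973.8868, Z=1137274.5207
→ Helmert 7p (PV): X=-1878438.0679, Y=-5988616.6260, Z=1137306.4207

X=-1878438.0679 m, Y=-5988616.6260 m, Z=1137306.4207 m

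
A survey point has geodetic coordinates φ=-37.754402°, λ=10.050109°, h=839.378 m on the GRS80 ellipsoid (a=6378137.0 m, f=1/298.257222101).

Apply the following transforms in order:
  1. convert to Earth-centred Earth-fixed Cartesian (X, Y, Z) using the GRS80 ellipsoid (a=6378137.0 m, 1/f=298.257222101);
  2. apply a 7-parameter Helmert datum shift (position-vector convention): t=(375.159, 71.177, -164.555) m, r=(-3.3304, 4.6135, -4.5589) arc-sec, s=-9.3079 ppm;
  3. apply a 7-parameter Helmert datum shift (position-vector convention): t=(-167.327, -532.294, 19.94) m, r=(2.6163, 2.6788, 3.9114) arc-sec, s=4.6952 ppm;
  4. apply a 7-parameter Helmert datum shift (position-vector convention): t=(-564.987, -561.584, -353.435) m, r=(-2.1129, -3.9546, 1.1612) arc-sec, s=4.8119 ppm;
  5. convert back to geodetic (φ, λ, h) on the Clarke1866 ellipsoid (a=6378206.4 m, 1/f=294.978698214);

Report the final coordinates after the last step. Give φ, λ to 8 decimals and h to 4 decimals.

φ=-37.76399824°, λ=10.03906166°, h=746.5894 m

start: φ=-37.754402°, λ=10.050109°, h=839.378 m
→ ECEF (a=6378137.000, f=1/298.257222101): X=4972342.7102, Y=881242.7215, Z=-3884440.8695
→ Helmert 7p (PV): X=4972604.1823, Y=881133.0790, Z=-3884694.7119
→ Helmert 7p (PV): X=4972393.0421, Y=880748.4924, Z=-3884746.4152
→ Helmert 7p (PV): X=4971921.5039, Y=880179.3454, Z=-3885032.2320
→ geod (Bowring, a=6378206.400): φ=-37.76399824°, λ=10.03906166°, h=746.5894 m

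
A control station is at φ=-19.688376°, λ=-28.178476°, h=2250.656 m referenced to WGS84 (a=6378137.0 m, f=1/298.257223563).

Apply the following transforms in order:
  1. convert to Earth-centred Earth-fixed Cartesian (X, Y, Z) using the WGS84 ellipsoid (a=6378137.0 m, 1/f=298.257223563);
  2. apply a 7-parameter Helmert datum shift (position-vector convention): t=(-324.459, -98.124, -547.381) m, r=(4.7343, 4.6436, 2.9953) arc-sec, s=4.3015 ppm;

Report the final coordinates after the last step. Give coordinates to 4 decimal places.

start: φ=-19.688376°, λ=-28.178476°, h=2250.656 m
→ ECEF (a=6378137.000, f=1/298.257223563): X=5297405.9402, Y=-2837882.4613, Z=-2136006.0620
→ Helmert 7p (PV): X=5297097.3912, Y=-2837866.8382, Z=-2136747.0279

X=5297097.3912 m, Y=-2837866.8382 m, Z=-2136747.0279 m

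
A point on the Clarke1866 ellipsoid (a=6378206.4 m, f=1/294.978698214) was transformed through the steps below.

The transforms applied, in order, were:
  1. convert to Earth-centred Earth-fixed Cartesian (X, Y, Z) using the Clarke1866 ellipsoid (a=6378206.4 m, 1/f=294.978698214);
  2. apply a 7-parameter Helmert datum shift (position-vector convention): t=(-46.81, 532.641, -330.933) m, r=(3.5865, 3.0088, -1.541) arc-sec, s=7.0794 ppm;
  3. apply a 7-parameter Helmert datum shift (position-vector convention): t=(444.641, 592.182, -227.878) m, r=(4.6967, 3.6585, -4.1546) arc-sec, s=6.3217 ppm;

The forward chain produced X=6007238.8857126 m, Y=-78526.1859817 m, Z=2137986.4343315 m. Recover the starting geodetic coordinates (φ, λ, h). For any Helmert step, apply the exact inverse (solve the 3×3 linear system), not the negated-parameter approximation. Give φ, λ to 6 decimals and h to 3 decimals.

φ=19.720214°, λ=-0.757308°, h=816.802 m

start: X=6007238.8857, Y=-78526.1860, Z=2137986.4343 m
→ Helmert⁻¹: X=6006719.9350, Y=-78948.1902, Z=2138309.1336
→ Helmert⁻¹: X=6006693.6166, Y=-79398.2051, Z=2138713.9270
→ geod (Bowring, a=6378206.400): φ=19.72021400°, λ=-0.75730800°, h=816.8020 m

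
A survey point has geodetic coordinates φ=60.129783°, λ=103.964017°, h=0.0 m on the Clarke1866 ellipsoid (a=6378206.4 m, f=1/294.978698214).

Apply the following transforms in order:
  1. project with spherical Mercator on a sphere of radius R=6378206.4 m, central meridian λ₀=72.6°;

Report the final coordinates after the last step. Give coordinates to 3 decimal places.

E=3491464.392 m, N=8428781.212 m

start: φ=60.129783°, λ=103.964017°, h=0.000 m
→ merc (R=6378206.4, λ₀=72.6°): E=3491464.3916, N=8428781.2121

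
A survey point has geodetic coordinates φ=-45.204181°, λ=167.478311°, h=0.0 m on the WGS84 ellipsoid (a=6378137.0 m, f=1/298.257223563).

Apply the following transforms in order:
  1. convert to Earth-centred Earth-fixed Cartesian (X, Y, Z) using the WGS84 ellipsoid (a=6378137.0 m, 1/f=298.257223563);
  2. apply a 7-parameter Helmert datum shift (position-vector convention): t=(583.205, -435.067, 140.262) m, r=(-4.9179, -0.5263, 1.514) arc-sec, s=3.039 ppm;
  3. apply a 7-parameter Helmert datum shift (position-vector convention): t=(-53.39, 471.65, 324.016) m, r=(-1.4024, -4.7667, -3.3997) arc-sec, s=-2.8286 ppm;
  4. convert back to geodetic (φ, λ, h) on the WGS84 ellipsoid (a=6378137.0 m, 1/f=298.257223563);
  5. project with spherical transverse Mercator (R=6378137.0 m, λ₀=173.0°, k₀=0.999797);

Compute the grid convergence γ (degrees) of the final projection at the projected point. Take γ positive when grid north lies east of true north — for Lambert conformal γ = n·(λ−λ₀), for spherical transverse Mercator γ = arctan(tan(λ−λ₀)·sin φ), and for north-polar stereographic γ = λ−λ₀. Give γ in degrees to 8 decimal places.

start: φ=-45.204181°, λ=167.478311°, h=0.000 m
→ ECEF (a=6378137.000, f=1/298.257223563): X=-4394444.0148, Y=975970.1806, Z=-4503365.0313
→ Helmert 7p (PV): X=-4393869.8375, Y=975398.4514, Z=-4503272.9376
→ Helmert 7p (PV): X=-4393790.6538, Y=975909.1451, Z=-4503044.3557
→ geod (Bowring, a=6378137.000): φ=-45.20630529°, λ=167.47726624°, h=-686.2743 m
→ into tm (λ₀=173.0°): φ=-45.20630529°, λ−λ₀=-5.52273376°
convergence γ = 3.92522914°

3.92522914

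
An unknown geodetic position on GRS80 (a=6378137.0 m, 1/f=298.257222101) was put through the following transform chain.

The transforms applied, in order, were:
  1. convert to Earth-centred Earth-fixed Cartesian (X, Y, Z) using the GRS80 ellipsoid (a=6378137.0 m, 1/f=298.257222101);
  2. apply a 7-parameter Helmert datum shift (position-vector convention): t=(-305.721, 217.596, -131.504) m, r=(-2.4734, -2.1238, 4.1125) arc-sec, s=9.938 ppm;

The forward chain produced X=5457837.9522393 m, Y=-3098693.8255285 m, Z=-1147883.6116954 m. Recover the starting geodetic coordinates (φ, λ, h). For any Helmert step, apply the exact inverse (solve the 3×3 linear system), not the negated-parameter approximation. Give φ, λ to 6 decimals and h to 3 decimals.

start: X=5457837.9522, Y=-3098693.8255, Z=-1147883.6117 m
→ Helmert⁻¹: X=5458015.8248, Y=-3098975.6825, Z=-1147834.0608
→ geod (Bowring, a=6378137.000): φ=-10.43201400°, λ=-29.58723000°, h=3084.2920 m

φ=-10.432014°, λ=-29.587230°, h=3084.292 m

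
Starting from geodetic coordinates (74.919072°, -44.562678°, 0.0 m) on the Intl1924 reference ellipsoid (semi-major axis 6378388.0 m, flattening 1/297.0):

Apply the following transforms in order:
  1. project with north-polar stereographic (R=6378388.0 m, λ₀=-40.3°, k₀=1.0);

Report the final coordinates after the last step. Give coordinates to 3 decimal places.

start: φ=74.919072°, λ=-44.562678°, h=0.000 m
→ stereo (R=6378388.0, λ₀=-40.3°): E=-125514.2622, N=-1683956.4997

E=-125514.262 m, N=-1683956.500 m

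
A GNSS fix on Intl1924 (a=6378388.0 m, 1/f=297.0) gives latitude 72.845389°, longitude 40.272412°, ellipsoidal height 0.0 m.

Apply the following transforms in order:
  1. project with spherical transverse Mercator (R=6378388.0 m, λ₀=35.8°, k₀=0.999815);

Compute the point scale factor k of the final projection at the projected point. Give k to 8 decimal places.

1.00007956

start: φ=72.845389°, λ=40.272412°, h=0.000 m
→ into tm (λ₀=35.8°): φ=72.84538900°, λ−λ₀=4.47241200°
scale k = 1.00007956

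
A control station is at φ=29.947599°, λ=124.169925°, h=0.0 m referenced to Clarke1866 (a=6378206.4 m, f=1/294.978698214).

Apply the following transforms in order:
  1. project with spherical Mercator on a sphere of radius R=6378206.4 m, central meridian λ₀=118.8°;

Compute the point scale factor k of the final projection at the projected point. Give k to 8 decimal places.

1.15409163

start: φ=29.947599°, λ=124.169925°, h=0.000 m
→ into merc (λ₀=118.8°): φ=29.94759900°, λ−λ₀=5.36992500°
scale k = 1.15409163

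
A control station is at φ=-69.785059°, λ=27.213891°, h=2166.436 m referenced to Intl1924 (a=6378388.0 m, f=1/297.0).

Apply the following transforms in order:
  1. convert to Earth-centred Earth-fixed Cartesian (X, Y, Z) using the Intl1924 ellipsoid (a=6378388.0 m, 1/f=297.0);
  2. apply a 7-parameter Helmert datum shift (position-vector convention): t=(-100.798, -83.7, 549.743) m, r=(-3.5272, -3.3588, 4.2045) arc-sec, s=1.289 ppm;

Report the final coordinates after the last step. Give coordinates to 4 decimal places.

X=1966506.9919 m, Y=1011116.9504 m, Z=-5964412.2194 m

start: φ=-69.785059°, λ=27.213891°, h=2166.436 m
→ ECEF (a=6378388.000, f=1/297.0): X=1966528.7353, Y=1011261.2643, Z=-5964969.0035
→ Helmert 7p (PV): X=1966506.9919, Y=1011116.9504, Z=-5964412.2194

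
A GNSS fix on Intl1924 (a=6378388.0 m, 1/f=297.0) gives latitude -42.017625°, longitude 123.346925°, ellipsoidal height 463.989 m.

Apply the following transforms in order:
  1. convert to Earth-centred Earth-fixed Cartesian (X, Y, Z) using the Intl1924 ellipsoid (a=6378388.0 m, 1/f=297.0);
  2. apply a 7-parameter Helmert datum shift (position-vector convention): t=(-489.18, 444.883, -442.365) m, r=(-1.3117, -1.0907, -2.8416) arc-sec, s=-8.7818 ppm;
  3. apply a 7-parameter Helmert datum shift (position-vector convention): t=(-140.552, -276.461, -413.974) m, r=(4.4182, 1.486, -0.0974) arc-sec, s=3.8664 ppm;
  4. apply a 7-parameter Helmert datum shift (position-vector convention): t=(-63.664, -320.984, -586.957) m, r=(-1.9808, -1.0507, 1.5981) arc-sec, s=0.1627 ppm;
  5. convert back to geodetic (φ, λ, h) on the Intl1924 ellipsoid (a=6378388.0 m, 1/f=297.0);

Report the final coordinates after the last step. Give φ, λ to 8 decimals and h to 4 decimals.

start: φ=-42.017625°, λ=123.346925°, h=463.989 m
→ ECEF (a=6378388.000, f=1/297.0): X=-2609047.8384, Y=3964815.5953, Z=-4247442.2108
→ Helmert 7p (PV): X=-2609437.0259, Y=3965234.5927, Z=-4247886.2850
→ Helmert 7p (PV): X=-2609616.3979, Y=3965065.6854, Z=-4248212.9479
→ Helmert 7p (PV): X=-2609689.5669, Y=3964684.3313, Z=-4248851.9666
→ geod (Bowring, a=6378388.000): φ=-42.02558693°, λ=123.35426705°, h=1588.3285 m

φ=-42.02558693°, λ=123.35426705°, h=1588.3285 m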